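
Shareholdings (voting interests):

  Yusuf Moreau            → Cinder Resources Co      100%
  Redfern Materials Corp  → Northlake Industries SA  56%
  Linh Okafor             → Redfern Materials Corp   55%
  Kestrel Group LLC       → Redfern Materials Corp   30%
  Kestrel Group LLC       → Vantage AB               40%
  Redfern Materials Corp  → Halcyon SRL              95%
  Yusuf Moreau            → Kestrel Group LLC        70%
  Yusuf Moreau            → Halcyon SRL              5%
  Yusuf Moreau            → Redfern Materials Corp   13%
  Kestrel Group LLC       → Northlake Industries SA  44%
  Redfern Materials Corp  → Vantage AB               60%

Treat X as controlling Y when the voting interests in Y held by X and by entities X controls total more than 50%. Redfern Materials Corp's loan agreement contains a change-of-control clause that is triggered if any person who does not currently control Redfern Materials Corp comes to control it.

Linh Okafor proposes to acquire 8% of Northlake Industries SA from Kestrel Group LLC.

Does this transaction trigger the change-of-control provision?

The purchase adds only to Linh's holdings (Kestrel's stake shrinks), so Linh is the only person who could newly come to control Redfern.
Linh holds 55% of Redfern, so Linh controls Redfern.
So Linh already controls Redfern before the transaction.
After the purchase, Linh holds 8% of Northlake directly, and Kestrel's stake falls to 36%.
Linh controlled Redfern already, so this is not a new person acquiring control; every other person's position is unchanged or reduced.
No new person acquires control, so the clause is not triggered.

No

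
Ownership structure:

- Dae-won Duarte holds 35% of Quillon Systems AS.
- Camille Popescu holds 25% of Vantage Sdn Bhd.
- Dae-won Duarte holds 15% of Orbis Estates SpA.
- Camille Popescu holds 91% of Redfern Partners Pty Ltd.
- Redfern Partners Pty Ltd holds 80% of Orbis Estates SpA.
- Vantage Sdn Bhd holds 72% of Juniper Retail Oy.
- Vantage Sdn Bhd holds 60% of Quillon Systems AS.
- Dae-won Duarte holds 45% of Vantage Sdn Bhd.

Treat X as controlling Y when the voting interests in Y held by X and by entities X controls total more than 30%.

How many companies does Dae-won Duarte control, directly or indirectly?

Dae-won holds 45% of Vantage, so Dae-won controls Vantage.
Vantage and Dae-won together hold 60% + 35% = 95% of Quillon, so Dae-won controls Quillon.
Vantage holds 72% of Juniper, so Dae-won controls Juniper.
No other company's threshold is met.
Dae-won controls 3 companies.

3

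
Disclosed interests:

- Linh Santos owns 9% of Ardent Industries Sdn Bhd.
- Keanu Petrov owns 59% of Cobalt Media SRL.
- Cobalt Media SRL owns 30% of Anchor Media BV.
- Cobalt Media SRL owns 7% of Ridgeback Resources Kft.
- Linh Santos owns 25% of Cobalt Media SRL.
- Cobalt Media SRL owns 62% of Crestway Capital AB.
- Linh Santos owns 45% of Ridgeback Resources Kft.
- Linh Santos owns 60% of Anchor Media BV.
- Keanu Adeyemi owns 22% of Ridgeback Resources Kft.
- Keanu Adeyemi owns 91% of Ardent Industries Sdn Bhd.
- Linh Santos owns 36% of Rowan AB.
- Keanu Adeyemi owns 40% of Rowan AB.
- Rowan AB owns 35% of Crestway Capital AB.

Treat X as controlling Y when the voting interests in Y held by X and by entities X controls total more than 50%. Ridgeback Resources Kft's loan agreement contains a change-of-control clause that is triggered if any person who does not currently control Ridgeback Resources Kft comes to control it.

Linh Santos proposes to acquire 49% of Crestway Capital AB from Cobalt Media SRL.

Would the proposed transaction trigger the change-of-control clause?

No

The purchase adds only to Linh's holdings (Cobalt's stake shrinks), so Linh is the only person who could newly come to control Ridgeback.
Linh holds 60% of Anchor, so Linh controls Anchor.
In Ridgeback, Linh's side holds only 45%, not > 50%.
So before the transaction, Linh does not control Ridgeback.
After the purchase, Linh holds 49% of Crestway directly, and Cobalt's stake falls to 13%.
Linh's side now holds 49% of Crestway, not > 50%, so Linh still does not control Crestway.
After the transaction, Linh's side holds 45% of Ridgeback, not > 50%, so Linh still does not control Ridgeback.
No new person acquires control, so the clause is not triggered.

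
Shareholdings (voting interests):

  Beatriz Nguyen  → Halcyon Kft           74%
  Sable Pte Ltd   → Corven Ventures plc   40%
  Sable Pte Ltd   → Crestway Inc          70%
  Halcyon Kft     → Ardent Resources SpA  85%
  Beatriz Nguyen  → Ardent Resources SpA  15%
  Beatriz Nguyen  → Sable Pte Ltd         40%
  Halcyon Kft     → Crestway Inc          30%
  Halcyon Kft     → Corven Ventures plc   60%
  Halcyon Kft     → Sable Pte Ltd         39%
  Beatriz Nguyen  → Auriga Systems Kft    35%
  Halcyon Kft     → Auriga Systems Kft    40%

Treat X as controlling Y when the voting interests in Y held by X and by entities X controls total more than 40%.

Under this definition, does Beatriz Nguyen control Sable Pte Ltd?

Beatriz holds 74% of Halcyon, so Beatriz controls Halcyon.
Beatriz and Halcyon together hold 40% + 39% = 79% of Sable, so Beatriz controls Sable.

Yes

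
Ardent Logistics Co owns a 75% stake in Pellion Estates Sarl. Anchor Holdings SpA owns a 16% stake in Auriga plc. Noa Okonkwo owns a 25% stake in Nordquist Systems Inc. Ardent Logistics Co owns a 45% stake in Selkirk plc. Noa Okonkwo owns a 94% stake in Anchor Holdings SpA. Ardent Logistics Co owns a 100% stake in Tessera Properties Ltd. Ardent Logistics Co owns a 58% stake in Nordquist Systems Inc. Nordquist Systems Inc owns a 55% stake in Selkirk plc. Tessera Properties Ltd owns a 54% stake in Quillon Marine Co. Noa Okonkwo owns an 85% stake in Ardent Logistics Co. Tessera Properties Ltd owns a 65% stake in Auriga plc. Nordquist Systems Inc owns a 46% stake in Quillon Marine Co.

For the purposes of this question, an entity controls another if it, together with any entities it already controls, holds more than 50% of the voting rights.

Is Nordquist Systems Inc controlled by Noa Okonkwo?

Yes

Noa holds 85% of Ardent, so Noa controls Ardent.
Ardent and Noa together hold 58% + 25% = 83% of Nordquist, so Noa controls Nordquist.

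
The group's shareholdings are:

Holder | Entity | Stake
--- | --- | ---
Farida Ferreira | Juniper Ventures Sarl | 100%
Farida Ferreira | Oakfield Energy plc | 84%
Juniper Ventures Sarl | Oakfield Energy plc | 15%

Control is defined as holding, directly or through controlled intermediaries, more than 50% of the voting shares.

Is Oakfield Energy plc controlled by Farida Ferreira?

Yes

Farida holds 100% of Juniper, so Farida controls Juniper.
Farida and Juniper together hold 84% + 15% = 99% of Oakfield, so Farida controls Oakfield.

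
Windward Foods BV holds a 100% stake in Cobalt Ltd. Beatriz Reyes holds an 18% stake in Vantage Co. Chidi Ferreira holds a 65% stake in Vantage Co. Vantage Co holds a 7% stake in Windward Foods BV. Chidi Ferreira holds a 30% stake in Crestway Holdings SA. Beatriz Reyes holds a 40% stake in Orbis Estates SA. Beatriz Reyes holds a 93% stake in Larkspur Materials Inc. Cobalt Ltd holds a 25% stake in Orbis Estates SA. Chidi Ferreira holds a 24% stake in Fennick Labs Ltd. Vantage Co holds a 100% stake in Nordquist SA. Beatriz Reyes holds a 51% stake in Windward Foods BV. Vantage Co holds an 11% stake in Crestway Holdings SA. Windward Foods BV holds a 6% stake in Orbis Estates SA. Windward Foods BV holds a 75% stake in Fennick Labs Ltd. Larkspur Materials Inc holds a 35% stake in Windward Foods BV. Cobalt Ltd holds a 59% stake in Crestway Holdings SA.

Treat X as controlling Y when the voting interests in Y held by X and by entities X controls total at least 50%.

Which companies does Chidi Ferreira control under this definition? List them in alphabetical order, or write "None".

Nordquist SA, Vantage Co

Chidi holds 65% of Vantage, so Chidi controls Vantage.
Vantage holds 100% of Nordquist, so Chidi controls Nordquist.
No other company's threshold is met.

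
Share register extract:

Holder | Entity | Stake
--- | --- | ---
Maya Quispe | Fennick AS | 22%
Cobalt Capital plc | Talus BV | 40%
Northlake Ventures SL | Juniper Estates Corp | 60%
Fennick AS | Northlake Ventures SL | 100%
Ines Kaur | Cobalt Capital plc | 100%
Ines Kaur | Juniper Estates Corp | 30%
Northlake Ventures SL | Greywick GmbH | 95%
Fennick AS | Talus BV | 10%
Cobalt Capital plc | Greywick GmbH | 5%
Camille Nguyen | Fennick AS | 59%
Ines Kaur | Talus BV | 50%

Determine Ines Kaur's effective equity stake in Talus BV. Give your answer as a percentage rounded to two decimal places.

Ines reaches Talus along 2 paths.
Via Cobalt: 100% × 40% = 40%.
Direct stake: 50% = 50%.
Total: 40% + 50% = 90%.
Rounded: 90.00%.

90.00%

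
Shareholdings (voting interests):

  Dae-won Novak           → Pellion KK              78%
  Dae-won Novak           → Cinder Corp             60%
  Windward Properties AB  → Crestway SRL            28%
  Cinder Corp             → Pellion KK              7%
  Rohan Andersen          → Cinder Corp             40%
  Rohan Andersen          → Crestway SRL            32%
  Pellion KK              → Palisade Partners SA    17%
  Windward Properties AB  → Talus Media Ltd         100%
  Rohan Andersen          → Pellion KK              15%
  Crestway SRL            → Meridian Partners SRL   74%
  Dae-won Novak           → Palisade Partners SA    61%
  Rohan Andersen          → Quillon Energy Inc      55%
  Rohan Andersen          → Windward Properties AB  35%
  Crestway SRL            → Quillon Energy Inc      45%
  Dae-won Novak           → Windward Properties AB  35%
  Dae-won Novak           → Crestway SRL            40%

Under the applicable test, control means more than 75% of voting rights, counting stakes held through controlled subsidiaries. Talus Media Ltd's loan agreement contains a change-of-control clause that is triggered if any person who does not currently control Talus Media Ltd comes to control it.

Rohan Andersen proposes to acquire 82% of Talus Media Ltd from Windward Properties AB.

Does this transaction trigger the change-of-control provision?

The purchase adds only to Rohan's holdings (Windward's stake shrinks), so Rohan is the only person who could newly come to control Talus.
Rohan's largest direct stake is 55% in Quillon, which does not meet the threshold, so Rohan controls no company.
Neither Rohan nor any entity Rohan controls holds any voting interest in Talus.
So before the transaction, Rohan does not control Talus.
After the purchase, Rohan holds 82% of Talus directly, and Windward's stake falls to 18%.
Rohan holds 82% of Talus, so Rohan controls Talus.
Rohan did not control Talus before and does after, so the clause is triggered.

Yes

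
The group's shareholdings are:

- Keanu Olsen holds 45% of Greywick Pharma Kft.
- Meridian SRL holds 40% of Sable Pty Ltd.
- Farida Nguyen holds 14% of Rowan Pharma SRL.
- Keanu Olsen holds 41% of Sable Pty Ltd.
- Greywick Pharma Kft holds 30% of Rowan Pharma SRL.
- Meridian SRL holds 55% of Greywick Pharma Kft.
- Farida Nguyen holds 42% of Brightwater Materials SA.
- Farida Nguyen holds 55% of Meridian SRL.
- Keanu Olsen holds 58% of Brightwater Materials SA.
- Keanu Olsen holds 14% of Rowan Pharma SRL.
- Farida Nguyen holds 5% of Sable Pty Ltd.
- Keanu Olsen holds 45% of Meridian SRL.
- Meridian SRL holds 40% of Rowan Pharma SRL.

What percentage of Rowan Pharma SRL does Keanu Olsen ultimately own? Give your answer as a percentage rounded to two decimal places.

52.93%

Keanu reaches Rowan along 4 paths.
Via Meridian: 45% × 40% = 18%.
Via Meridian → Greywick: 45% × 55% × 30% = 7.425%.
Via Greywick: 45% × 30% = 13.5%.
Direct stake: 14% = 14%.
Total: 18% + 7.425% + 13.5% + 14% = 52.925%.
Rounded: 52.93%.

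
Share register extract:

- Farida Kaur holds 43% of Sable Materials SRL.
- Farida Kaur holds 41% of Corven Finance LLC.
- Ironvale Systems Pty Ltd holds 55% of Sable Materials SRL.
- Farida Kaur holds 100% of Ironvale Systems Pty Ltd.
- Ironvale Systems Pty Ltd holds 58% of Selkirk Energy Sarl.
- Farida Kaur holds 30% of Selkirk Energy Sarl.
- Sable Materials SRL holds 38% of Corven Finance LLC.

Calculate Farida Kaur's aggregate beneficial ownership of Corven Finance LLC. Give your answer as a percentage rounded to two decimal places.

Farida reaches Corven along 3 paths.
Via Ironvale → Sable: 100% × 55% × 38% = 20.9%.
Via Sable: 43% × 38% = 16.34%.
Direct stake: 41% = 41%.
Total: 20.9% + 16.34% + 41% = 78.24%.

78.24%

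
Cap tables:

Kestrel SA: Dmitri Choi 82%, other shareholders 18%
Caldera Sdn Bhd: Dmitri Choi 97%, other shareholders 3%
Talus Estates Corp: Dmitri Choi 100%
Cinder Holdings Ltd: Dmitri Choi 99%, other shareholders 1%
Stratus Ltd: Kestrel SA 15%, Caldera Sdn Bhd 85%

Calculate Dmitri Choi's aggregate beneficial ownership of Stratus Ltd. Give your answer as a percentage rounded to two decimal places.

94.75%

Dmitri reaches Stratus along 2 paths.
Via Kestrel: 82% × 15% = 12.3%.
Via Caldera: 97% × 85% = 82.45%.
Total: 12.3% + 82.45% = 94.75%.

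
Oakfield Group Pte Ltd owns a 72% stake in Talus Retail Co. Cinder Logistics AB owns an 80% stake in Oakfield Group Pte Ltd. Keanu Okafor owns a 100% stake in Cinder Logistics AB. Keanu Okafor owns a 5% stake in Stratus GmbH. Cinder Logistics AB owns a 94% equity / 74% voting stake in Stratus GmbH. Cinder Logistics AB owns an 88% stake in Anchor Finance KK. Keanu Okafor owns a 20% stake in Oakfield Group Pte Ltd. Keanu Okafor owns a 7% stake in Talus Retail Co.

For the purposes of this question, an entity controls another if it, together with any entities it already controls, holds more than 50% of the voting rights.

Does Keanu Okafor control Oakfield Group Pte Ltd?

Keanu holds 100% of Cinder, so Keanu controls Cinder.
Keanu and Cinder together hold 20% + 80% = 100% of Oakfield, so Keanu controls Oakfield.

Yes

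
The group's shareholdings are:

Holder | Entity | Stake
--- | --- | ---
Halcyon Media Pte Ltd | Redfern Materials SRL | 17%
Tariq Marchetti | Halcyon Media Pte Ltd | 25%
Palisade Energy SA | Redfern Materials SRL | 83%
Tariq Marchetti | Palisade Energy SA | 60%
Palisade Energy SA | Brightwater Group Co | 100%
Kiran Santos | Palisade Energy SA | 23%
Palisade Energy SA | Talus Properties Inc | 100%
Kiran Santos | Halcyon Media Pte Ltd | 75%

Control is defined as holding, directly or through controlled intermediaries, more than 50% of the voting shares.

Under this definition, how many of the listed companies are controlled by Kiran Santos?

Kiran holds 75% of Halcyon, so Kiran controls Halcyon.
No other company's threshold is met.
Kiran controls 1 company.

1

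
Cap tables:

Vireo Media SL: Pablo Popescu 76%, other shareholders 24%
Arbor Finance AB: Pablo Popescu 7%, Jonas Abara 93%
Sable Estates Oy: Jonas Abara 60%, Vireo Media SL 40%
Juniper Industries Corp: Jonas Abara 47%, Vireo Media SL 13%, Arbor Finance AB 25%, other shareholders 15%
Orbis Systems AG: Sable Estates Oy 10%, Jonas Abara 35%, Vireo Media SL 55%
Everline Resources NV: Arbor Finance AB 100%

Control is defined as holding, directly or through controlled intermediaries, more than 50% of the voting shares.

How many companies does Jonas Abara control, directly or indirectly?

4

Jonas holds 93% of Arbor, so Jonas controls Arbor.
Jonas holds 60% of Sable, so Jonas controls Sable.
Jonas and Arbor together hold 47% + 25% = 72% of Juniper, so Jonas controls Juniper.
Arbor holds 100% of Everline, so Jonas controls Everline.
No other company's threshold is met.
Jonas controls 4 companies.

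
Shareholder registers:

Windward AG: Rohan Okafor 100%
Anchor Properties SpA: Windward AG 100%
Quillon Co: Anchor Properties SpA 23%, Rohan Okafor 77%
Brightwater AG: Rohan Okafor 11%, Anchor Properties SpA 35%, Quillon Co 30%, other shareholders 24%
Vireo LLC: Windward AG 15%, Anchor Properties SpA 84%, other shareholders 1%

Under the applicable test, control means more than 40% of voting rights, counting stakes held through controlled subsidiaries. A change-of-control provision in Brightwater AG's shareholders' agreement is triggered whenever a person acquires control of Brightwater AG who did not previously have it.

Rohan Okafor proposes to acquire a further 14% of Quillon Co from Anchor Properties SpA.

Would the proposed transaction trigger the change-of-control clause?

No

The purchase adds only to Rohan's holdings (Anchor's stake shrinks), so Rohan is the only person who could newly come to control Brightwater.
Rohan holds 100% of Windward, so Rohan controls Windward.
Windward holds 100% of Anchor, so Rohan controls Anchor.
Anchor and Rohan together hold 23% + 77% = 100% of Quillon, so Rohan controls Quillon.
Rohan and Anchor and Quillon together hold 11% + 35% + 30% = 76% of Brightwater, so Rohan controls Brightwater.
So Rohan already controls Brightwater before the transaction.
After the purchase, Rohan's direct stake in Quillon rises to 77% + 14% = 91%, and Anchor's stake falls to 9%.
Rohan controlled Brightwater already, so this is not a new person acquiring control; every other person's position is unchanged or reduced.
No new person acquires control, so the clause is not triggered.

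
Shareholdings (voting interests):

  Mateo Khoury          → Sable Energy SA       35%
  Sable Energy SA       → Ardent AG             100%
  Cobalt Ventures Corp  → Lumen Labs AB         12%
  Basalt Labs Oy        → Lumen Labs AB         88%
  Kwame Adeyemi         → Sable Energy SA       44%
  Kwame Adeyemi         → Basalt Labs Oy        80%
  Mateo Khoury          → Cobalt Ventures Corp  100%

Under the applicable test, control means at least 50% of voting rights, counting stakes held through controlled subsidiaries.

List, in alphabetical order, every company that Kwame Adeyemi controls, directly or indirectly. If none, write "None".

Kwame holds 80% of Basalt, so Kwame controls Basalt.
Basalt holds 88% of Lumen, so Kwame controls Lumen.
No other company's threshold is met.

Basalt Labs Oy, Lumen Labs AB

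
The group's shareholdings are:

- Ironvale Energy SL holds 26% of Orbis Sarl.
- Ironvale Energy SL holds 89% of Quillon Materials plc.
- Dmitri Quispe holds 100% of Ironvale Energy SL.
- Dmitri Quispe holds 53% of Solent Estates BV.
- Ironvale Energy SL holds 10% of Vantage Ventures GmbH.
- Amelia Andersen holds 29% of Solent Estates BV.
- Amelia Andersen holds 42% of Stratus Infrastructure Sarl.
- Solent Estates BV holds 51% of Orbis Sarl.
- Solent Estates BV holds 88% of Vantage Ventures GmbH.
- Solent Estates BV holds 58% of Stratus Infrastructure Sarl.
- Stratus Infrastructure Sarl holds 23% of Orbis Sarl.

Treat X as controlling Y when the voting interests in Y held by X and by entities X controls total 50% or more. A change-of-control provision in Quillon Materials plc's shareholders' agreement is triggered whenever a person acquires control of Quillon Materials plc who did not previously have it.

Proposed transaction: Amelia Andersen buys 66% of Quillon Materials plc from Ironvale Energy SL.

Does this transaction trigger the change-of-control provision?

Yes

The purchase adds only to Amelia's holdings (Ironvale's stake shrinks), so Amelia is the only person who could newly come to control Quillon.
Amelia's largest direct stake is 42% in Stratus, which does not meet the threshold, so Amelia controls no company.
Neither Amelia nor any entity Amelia controls holds any voting interest in Quillon.
So before the transaction, Amelia does not control Quillon.
After the purchase, Amelia holds 66% of Quillon directly, and Ironvale's stake falls to 23%.
Amelia holds 66% of Quillon, so Amelia controls Quillon.
Amelia did not control Quillon before and does after, so the clause is triggered.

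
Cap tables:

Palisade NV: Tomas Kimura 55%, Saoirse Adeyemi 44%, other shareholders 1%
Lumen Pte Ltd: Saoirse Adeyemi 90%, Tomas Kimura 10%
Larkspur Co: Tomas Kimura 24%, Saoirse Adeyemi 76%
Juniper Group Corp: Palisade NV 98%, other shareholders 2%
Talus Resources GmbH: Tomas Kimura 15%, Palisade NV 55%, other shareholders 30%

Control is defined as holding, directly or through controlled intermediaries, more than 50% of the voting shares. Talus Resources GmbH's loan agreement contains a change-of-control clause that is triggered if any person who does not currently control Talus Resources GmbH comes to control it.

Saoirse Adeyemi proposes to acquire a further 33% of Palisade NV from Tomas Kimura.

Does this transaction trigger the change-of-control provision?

The purchase adds only to Saoirse's holdings (Tomas's stake shrinks), so Saoirse is the only person who could newly come to control Talus.
Saoirse holds 90% of Lumen, so Saoirse controls Lumen.
Saoirse holds 76% of Larkspur, so Saoirse controls Larkspur.
Neither Saoirse nor any entity Saoirse controls holds any voting interest in Talus.
So before the transaction, Saoirse does not control Talus.
After the purchase, Saoirse's direct stake in Palisade rises to 44% + 33% = 77%, and Tomas's stake falls to 22%.
Saoirse holds 77% of Palisade, so Saoirse controls Palisade.
Palisade holds 55% of Talus, so Saoirse controls Talus.
Saoirse did not control Talus before and does after, so the clause is triggered.

Yes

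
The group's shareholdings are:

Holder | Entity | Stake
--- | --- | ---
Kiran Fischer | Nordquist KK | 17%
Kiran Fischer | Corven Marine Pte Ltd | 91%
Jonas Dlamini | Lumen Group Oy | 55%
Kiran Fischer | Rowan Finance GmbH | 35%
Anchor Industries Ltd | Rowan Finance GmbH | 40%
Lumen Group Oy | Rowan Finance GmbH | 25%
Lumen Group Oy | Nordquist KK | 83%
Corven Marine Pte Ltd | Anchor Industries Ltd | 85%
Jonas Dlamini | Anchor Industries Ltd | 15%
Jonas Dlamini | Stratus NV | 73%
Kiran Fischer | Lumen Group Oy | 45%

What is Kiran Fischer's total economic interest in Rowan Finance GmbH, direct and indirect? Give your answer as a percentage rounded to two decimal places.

Kiran reaches Rowan along 3 paths.
Via Corven → Anchor: 91% × 85% × 40% = 30.94%.
Direct stake: 35% = 35%.
Via Lumen: 45% × 25% = 11.25%.
Total: 30.94% + 35% + 11.25% = 77.19%.

77.19%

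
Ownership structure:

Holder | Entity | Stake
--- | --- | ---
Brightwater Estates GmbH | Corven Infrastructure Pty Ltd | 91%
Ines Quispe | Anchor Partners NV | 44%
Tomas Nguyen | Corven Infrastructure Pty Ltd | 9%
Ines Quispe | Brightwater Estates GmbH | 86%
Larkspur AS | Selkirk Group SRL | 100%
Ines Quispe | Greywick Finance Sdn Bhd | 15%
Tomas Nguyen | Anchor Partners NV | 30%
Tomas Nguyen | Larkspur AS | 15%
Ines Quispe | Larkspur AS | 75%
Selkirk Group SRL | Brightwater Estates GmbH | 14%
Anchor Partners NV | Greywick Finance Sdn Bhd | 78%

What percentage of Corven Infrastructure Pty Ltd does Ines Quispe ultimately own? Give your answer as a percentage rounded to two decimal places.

87.82%

Ines reaches Corven along 2 paths.
Via Larkspur → Selkirk → Brightwater: 75% × 100% × 14% × 91% = 9.555%.
Via Brightwater: 86% × 91% = 78.26%.
Total: 9.555% + 78.26% = 87.815%.
Rounded: 87.82%.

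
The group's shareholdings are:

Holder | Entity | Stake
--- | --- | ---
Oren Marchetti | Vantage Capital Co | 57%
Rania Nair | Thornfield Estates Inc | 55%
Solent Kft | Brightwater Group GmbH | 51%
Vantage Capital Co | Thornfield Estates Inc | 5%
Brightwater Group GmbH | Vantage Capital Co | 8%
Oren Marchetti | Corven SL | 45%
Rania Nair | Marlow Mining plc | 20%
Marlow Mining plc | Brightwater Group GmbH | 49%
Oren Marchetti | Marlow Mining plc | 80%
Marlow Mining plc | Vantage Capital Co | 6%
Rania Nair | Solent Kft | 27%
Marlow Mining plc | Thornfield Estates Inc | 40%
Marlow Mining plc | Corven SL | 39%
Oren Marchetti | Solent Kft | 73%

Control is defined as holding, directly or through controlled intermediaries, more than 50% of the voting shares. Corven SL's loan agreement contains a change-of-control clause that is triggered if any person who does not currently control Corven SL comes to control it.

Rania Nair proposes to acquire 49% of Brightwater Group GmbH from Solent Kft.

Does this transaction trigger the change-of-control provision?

The purchase adds only to Rania's holdings (Solent's stake shrinks), so Rania is the only person who could newly come to control Corven.
Rania holds 55% of Thornfield, so Rania controls Thornfield.
Neither Rania nor any entity Rania controls holds any voting interest in Corven.
So before the transaction, Rania does not control Corven.
After the purchase, Rania holds 49% of Brightwater directly, and Solent's stake falls to 2%.
Rania's side now holds 49% of Brightwater, not > 50%, so Rania still does not control Brightwater.
After the transaction, neither Rania nor any entity Rania controls holds a voting interest in Corven, so Rania still does not control it.
No new person acquires control, so the clause is not triggered.

No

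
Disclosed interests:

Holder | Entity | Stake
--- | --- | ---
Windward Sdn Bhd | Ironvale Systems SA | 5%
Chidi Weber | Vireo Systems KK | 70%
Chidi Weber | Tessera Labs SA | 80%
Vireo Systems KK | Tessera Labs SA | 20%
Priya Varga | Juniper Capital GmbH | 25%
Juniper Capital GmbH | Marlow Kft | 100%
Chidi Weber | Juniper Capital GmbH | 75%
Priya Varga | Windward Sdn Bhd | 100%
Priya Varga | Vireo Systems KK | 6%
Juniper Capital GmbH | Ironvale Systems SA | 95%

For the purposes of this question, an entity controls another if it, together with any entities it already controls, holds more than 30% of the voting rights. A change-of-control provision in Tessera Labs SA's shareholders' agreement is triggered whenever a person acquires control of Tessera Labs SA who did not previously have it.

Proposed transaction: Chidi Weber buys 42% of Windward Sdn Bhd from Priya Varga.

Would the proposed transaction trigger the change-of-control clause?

No

The purchase adds only to Chidi's holdings (Priya's stake shrinks), so Chidi is the only person who could newly come to control Tessera.
Chidi holds 70% of Vireo, so Chidi controls Vireo.
Chidi and Vireo together hold 80% + 20% = 100% of Tessera, so Chidi controls Tessera.
So Chidi already controls Tessera before the transaction.
After the purchase, Chidi holds 42% of Windward directly, and Priya's stake falls to 58%.
Chidi controlled Tessera already, so this is not a new person acquiring control; every other person's position is unchanged or reduced.
No new person acquires control, so the clause is not triggered.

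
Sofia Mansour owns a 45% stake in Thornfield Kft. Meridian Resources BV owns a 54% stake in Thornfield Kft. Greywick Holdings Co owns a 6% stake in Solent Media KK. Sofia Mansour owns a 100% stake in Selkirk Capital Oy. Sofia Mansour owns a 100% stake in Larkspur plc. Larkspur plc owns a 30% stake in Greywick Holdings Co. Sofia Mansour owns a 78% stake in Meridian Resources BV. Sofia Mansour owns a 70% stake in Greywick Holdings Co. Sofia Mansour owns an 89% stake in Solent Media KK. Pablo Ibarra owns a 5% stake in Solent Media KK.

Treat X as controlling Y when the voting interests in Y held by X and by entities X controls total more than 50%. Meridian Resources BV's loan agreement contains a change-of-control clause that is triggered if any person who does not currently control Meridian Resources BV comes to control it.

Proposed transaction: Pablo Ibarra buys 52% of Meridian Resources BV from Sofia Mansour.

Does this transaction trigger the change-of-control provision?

The purchase adds only to Pablo's holdings (Sofia's stake shrinks), so Pablo is the only person who could newly come to control Meridian.
Pablo's largest direct stake is 5% in Solent, which does not meet the threshold, so Pablo controls no company.
Neither Pablo nor any entity Pablo controls holds any voting interest in Meridian.
So before the transaction, Pablo does not control Meridian.
After the purchase, Pablo holds 52% of Meridian directly, and Sofia's stake falls to 26%.
Pablo holds 52% of Meridian, so Pablo controls Meridian.
Pablo did not control Meridian before and does after, so the clause is triggered.

Yes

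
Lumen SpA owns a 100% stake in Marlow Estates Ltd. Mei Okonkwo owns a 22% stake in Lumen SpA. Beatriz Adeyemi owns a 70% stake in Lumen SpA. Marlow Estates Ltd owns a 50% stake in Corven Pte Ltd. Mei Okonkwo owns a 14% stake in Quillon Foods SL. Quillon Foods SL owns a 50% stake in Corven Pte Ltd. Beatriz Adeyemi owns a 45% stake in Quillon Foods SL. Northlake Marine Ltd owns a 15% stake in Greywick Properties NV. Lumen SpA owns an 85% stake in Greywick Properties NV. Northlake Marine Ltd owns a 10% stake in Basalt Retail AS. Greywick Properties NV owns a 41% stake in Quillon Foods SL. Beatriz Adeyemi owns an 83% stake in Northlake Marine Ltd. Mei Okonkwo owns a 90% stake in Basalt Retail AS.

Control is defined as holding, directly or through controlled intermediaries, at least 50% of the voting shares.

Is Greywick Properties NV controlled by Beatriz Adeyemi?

Beatriz holds 70% of Lumen, so Beatriz controls Lumen.
Beatriz holds 83% of Northlake, so Beatriz controls Northlake.
Lumen and Northlake together hold 85% + 15% = 100% of Greywick, so Beatriz controls Greywick.

Yes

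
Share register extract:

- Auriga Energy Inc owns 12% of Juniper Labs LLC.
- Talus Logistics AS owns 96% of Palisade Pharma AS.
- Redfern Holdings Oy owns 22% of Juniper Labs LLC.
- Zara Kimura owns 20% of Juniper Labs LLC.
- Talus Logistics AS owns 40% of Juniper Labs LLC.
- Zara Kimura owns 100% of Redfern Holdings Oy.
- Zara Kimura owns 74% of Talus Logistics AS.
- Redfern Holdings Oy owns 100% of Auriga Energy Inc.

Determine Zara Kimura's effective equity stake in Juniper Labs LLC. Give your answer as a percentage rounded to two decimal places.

Zara reaches Juniper along 4 paths.
Via Talus: 74% × 40% = 29.6%.
Direct stake: 20% = 20%.
Via Redfern → Auriga: 100% × 100% × 12% = 12%.
Via Redfern: 100% × 22% = 22%.
Total: 29.6% + 20% + 12% + 22% = 83.6%.
Rounded: 83.60%.

83.60%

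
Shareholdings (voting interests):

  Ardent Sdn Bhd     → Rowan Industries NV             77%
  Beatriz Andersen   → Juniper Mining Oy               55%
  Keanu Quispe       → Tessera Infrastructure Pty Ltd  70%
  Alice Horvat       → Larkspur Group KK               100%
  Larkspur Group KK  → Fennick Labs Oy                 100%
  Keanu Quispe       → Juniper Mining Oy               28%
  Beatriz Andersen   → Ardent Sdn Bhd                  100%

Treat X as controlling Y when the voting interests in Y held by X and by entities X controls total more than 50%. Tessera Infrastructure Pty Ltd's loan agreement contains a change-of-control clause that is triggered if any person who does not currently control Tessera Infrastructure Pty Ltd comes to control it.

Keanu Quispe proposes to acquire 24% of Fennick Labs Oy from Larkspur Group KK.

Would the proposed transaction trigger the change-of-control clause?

The purchase adds only to Keanu's holdings (Larkspur's stake shrinks), so Keanu is the only person who could newly come to control Tessera.
Keanu holds 70% of Tessera, so Keanu controls Tessera.
So Keanu already controls Tessera before the transaction.
After the purchase, Keanu holds 24% of Fennick directly, and Larkspur's stake falls to 76%.
Keanu controlled Tessera already, so this is not a new person acquiring control; every other person's position is unchanged or reduced.
No new person acquires control, so the clause is not triggered.

No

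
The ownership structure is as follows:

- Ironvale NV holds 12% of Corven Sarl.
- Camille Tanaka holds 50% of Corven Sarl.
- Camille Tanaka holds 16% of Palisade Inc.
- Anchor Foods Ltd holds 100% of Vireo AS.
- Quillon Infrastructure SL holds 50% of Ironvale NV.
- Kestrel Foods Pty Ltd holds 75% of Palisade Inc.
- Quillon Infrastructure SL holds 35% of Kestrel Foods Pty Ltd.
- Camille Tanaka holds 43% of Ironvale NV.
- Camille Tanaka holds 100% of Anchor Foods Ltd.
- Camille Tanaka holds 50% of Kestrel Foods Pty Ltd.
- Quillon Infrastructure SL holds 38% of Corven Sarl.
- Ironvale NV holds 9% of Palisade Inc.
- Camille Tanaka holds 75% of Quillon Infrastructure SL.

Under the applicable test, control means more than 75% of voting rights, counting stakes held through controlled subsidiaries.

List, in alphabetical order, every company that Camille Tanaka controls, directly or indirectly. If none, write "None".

Anchor Foods Ltd, Vireo AS

Camille holds 100% of Anchor, so Camille controls Anchor.
Anchor holds 100% of Vireo, so Camille controls Vireo.
No other company's threshold is met.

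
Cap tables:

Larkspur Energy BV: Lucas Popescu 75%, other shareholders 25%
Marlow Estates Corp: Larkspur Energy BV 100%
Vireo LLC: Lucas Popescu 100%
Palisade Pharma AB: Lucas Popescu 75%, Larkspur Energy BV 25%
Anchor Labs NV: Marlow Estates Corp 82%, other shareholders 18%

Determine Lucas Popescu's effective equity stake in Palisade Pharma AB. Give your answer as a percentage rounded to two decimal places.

Lucas reaches Palisade along 2 paths.
Direct stake: 75% = 75%.
Via Larkspur: 75% × 25% = 18.75%.
Total: 75% + 18.75% = 93.75%.

93.75%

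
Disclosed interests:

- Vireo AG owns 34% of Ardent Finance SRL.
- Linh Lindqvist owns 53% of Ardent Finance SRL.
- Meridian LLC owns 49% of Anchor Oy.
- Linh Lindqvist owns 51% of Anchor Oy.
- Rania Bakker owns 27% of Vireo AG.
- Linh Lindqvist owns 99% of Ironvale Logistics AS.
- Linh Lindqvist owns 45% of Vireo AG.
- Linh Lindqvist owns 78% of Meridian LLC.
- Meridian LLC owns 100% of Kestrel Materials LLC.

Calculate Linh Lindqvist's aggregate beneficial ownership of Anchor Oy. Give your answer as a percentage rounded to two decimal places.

Linh reaches Anchor along 2 paths.
Direct stake: 51% = 51%.
Via Meridian: 78% × 49% = 38.22%.
Total: 51% + 38.22% = 89.22%.

89.22%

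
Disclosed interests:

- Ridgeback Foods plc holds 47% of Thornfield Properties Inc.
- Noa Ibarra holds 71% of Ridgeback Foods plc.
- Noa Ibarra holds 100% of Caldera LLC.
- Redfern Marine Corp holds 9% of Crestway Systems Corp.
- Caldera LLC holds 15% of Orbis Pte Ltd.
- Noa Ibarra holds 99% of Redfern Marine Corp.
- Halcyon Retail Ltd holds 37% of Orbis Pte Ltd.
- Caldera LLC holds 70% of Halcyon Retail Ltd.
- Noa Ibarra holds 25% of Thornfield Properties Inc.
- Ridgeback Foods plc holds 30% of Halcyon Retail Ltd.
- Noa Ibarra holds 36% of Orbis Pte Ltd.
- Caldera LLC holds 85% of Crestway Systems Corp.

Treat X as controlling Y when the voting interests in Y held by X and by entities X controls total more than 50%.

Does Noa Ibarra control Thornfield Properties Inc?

Noa holds 71% of Ridgeback, so Noa controls Ridgeback.
Noa and Ridgeback together hold 25% + 47% = 72% of Thornfield, so Noa controls Thornfield.

Yes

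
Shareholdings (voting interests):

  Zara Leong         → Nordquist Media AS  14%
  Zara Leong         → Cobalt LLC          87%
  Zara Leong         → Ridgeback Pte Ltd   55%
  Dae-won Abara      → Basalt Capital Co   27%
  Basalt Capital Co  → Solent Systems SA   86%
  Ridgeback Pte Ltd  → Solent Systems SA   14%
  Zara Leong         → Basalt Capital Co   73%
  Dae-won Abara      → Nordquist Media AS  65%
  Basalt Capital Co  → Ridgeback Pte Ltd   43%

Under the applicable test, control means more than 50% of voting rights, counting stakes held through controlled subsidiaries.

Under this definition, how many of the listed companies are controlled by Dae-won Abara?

Dae-won holds 65% of Nordquist, so Dae-won controls Nordquist.
No other company's threshold is met.
Dae-won controls 1 company.

1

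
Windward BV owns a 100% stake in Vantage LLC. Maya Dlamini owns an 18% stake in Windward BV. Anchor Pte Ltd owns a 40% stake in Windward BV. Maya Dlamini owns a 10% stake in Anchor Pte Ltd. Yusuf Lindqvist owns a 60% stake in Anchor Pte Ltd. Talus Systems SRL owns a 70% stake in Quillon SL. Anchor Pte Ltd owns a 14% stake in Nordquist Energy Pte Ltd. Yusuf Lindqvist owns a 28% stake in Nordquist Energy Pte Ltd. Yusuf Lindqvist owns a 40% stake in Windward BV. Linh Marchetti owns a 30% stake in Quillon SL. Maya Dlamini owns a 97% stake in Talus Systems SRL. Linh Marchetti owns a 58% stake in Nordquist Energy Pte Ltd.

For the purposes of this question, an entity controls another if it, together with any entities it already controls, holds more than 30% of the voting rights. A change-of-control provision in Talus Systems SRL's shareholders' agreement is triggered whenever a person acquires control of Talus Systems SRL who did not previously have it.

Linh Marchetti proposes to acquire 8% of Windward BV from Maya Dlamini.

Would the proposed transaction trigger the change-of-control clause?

The purchase adds only to Linh's holdings (Maya's stake shrinks), so Linh is the only person who could newly come to control Talus.
Linh holds 58% of Nordquist, so Linh controls Nordquist.
Neither Linh nor any entity Linh controls holds any voting interest in Talus.
So before the transaction, Linh does not control Talus.
After the purchase, Linh holds 8% of Windward directly, and Maya's stake falls to 10%.
Linh's side now holds 8% of Windward, not > 30%, so Linh still does not control Windward.
After the transaction, neither Linh nor any entity Linh controls holds a voting interest in Talus, so Linh still does not control it.
No new person acquires control, so the clause is not triggered.

No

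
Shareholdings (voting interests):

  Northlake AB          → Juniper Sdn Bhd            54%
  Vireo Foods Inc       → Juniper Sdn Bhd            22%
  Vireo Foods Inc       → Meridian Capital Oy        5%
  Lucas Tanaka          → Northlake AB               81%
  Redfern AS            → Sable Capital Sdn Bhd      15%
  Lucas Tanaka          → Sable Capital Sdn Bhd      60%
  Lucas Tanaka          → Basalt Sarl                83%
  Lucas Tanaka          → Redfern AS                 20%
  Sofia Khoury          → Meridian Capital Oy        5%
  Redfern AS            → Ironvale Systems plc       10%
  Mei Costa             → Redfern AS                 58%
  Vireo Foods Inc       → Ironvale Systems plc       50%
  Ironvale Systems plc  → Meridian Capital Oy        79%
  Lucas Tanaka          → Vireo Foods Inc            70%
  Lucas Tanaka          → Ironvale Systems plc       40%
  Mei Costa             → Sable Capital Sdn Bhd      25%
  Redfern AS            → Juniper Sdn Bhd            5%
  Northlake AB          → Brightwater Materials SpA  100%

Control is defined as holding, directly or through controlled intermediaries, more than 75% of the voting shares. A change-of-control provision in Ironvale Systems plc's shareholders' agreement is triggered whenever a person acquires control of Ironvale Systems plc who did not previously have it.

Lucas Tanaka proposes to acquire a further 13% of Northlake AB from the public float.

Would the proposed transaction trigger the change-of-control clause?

The purchase changes only Lucas's holdings, so Lucas is the only person who could newly come to control Ironvale.
Lucas holds 81% of Northlake, so Lucas controls Northlake.
Northlake holds 100% of Brightwater, so Lucas controls Brightwater.
Lucas holds 83% of Basalt, so Lucas controls Basalt.
In Ironvale, Lucas's side holds only 40%, not > 75%.
So before the transaction, Lucas does not control Ironvale.
After the purchase, Lucas's direct stake in Northlake rises to 81% + 13% = 94%.
Lucas holds 94% of Northlake, so Lucas controls Northlake.
After the transaction, Lucas's side holds 40% of Ironvale, not > 75%, so Lucas still does not control Ironvale.
No new person acquires control, so the clause is not triggered.

No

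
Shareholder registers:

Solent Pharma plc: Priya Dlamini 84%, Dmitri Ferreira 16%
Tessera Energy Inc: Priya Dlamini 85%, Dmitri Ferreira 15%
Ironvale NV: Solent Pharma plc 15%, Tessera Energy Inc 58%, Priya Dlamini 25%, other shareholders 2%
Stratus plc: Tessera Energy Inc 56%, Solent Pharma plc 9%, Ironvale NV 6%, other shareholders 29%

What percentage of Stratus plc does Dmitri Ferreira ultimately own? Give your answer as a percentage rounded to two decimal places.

Dmitri reaches Stratus along 4 paths.
Via Tessera: 15% × 56% = 8.4%.
Via Solent: 16% × 9% = 1.44%.
Via Solent → Ironvale: 16% × 15% × 6% = 0.144%.
Via Tessera → Ironvale: 15% × 58% × 6% = 0.522%.
Total: 8.4% + 1.44% + 0.144% + 0.522% = 10.506%.
Rounded: 10.51%.

10.51%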